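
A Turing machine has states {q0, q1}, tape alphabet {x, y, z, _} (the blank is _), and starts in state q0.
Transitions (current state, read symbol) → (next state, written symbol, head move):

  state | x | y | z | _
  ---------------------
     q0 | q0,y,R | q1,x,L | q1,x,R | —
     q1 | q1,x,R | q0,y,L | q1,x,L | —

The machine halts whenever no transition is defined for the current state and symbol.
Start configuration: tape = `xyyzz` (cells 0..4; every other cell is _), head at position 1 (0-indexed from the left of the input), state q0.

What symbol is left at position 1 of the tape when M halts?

x

q0 | _x[y]yzz   read y → write x, move L, go to q1
q1 | _[x]xyzz   read x → write x, move R, go to q1
q1 | _x[x]yzz   read x → write x, move R, go to q1
q1 | _xx[y]zz   read y → write y, move L, go to q0
q0 | _x[x]yzz   read x → write y, move R, go to q0
q0 | _xy[y]zz   read y → write x, move L, go to q1
q1 | _x[y]xzz   read y → write y, move L, go to q0
q0 | _[x]yxzz   read x → write y, move R, go to q0
q0 | _y[y]xzz   read y → write x, move L, go to q1
q1 | _[y]xxzz   read y → write y, move L, go to q0
q0 | [_]yxxzz
Cell 1 holds x when M halts.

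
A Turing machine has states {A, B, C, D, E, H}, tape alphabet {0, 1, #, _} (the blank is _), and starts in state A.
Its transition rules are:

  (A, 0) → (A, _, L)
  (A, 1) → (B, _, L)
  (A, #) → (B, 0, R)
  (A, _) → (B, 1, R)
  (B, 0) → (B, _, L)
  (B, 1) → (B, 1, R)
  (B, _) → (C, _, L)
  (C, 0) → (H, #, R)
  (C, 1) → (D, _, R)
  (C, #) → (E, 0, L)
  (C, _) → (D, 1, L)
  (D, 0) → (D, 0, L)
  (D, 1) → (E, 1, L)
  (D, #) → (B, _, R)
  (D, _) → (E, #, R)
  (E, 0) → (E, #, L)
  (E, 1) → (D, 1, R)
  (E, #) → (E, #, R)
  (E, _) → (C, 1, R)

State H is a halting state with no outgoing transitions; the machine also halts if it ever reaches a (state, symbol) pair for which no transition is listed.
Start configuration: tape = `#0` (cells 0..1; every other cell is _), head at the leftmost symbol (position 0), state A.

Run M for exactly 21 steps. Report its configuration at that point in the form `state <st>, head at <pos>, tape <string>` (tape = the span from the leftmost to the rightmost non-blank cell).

A | ___[#]0   read # → write 0, move R, go to B
B | ___0[0]   read 0 → write _, move L, go to B
B | ___[0]_   read 0 → write _, move L, go to B
B | __[_]__   read _ → write _, move L, go to C
C | _[_]___   read _ → write 1, move L, go to D
D | [_]1___   read _ → write #, move R, go to E
E | #[1]___   read 1 → write 1, move R, go to D
D | #1[_]__   read _ → write #, move R, go to E
E | #1#[_]_   read _ → write 1, move R, go to C
C | #1#1[_]   read _ → write 1, move L, go to D
D | #1#[1]1   read 1 → write 1, move L, go to E
E | #1[#]11   read # → write #, move R, go to E
E | #1#[1]1   read 1 → write 1, move R, go to D
D | #1#1[1]   read 1 → write 1, move L, go to E
E | #1#[1]1   read 1 → write 1, move R, go to D
D | #1#1[1]   read 1 → write 1, move L, go to E
E | #1#[1]1   read 1 → write 1, move R, go to D
D | #1#1[1]   read 1 → write 1, move L, go to E
E | #1#[1]1   read 1 → write 1, move R, go to D
D | #1#1[1]   read 1 → write 1, move L, go to E
E | #1#[1]1   read 1 → write 1, move R, go to D
D | #1#1[1]
After 21 steps: state D, head at 1, tape #1#11.

state D, head at 1, tape #1#11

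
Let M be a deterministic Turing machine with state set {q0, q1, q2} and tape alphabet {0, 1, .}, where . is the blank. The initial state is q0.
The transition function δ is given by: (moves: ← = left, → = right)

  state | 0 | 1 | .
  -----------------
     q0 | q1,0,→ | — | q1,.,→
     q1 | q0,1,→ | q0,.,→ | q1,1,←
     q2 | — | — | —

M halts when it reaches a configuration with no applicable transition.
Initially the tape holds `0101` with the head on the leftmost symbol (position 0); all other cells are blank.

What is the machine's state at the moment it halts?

q0

state=q0 head=0 tape=[0]101..   (q0,0)→(q1,0,→)
state=q1 head=1 tape=0[1]01..   (q1,1)→(q0,.,→)
state=q0 head=2 tape=0.[0]1..   (q0,0)→(q1,0,→)
state=q1 head=3 tape=0.0[1]..   (q1,1)→(q0,.,→)
state=q0 head=4 tape=0.0.[.].   (q0,.)→(q1,.,→)
state=q1 head=5 tape=0.0..[.]   (q1,.)→(q1,1,←)
state=q1 head=4 tape=0.0.[.]1   (q1,.)→(q1,1,←)
state=q1 head=3 tape=0.0[.]11   (q1,.)→(q1,1,←)
state=q1 head=2 tape=0.[0]111   (q1,0)→(q0,1,→)
state=q0 head=3 tape=0.1[1]11
No transition is defined for (q0, 1); M halts in state q0.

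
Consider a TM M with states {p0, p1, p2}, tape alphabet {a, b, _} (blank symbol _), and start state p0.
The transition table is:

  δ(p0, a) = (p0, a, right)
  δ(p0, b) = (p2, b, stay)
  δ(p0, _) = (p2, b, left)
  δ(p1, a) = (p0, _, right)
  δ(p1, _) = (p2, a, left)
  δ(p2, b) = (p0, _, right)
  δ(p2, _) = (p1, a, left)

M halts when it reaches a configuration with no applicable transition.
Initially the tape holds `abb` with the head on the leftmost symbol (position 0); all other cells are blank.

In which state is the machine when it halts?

state=p0 head=0 tape=[a]bb_   (p0,a)→(p0,a,right)
state=p0 head=1 tape=a[b]b_   (p0,b)→(p2,b,stay)
state=p2 head=1 tape=a[b]b_   (p2,b)→(p0,_,right)
state=p0 head=2 tape=a_[b]_   (p0,b)→(p2,b,stay)
state=p2 head=2 tape=a_[b]_   (p2,b)→(p0,_,right)
state=p0 head=3 tape=a__[_]   (p0,_)→(p2,b,left)
state=p2 head=2 tape=a_[_]b   (p2,_)→(p1,a,left)
state=p1 head=1 tape=a[_]ab   (p1,_)→(p2,a,left)
state=p2 head=0 tape=[a]aab
No transition is defined for (p2, a); M halts in state p2.

p2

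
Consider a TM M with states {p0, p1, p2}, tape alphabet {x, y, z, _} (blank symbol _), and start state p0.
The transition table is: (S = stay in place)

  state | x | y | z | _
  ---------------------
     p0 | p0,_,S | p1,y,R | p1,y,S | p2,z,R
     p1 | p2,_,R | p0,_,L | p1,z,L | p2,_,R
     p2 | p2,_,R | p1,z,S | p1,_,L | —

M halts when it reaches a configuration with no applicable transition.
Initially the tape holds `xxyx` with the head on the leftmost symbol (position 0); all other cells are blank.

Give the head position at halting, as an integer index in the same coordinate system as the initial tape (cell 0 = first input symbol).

state=p0 head=0 tape=[x]xyx   (p0,x)→(p0,_,S)
state=p0 head=0 tape=[_]xyx   (p0,_)→(p2,z,R)
state=p2 head=1 tape=z[x]yx   (p2,x)→(p2,_,R)
state=p2 head=2 tape=z_[y]x   (p2,y)→(p1,z,S)
state=p1 head=2 tape=z_[z]x   (p1,z)→(p1,z,L)
state=p1 head=1 tape=z[_]zx   (p1,_)→(p2,_,R)
state=p2 head=2 tape=z_[z]x   (p2,z)→(p1,_,L)
state=p1 head=1 tape=z[_]_x   (p1,_)→(p2,_,R)
state=p2 head=2 tape=z_[_]x
At halt the head is at cell 2.

2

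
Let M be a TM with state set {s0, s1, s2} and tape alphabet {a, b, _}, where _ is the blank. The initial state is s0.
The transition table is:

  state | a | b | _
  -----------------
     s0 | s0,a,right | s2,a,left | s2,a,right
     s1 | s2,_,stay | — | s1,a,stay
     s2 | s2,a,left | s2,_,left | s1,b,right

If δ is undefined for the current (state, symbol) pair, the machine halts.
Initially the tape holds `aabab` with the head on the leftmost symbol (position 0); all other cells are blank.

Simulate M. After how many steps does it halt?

s0 | _[a]abab   read a → write a, move right, go to s0
s0 | _a[a]bab   read a → write a, move right, go to s0
s0 | _aa[b]ab   read b → write a, move left, go to s2
s2 | _a[a]aab   read a → write a, move left, go to s2
s2 | _[a]aaab   read a → write a, move left, go to s2
s2 | [_]aaaab   read _ → write b, move right, go to s1
s1 | b[a]aaab   read a → write _, move stay, go to s2
s2 | b[_]aaab   read _ → write b, move right, go to s1
s1 | bb[a]aab   read a → write _, move stay, go to s2
s2 | bb[_]aab   read _ → write b, move right, go to s1
s1 | bbb[a]ab   read a → write _, move stay, go to s2
s2 | bbb[_]ab   read _ → write b, move right, go to s1
s1 | bbbb[a]b   read a → write _, move stay, go to s2
s2 | bbbb[_]b   read _ → write b, move right, go to s1
s1 | bbbbb[b]
M halts after 14 transitions.

14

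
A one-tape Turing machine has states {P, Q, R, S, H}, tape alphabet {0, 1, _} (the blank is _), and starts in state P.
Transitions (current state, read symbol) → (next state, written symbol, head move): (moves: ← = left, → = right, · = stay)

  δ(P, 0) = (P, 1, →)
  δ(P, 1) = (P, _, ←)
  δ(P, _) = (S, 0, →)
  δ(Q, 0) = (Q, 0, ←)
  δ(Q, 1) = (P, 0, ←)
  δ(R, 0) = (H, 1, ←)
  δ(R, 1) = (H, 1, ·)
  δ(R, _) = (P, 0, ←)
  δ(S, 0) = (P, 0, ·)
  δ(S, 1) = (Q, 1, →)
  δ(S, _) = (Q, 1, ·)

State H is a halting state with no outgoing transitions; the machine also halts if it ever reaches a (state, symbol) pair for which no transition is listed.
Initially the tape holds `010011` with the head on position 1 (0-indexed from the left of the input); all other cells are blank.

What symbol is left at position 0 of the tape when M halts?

state=P head=1 tape=0[1]0011_   (P,1)→(P,_,←)
state=P head=0 tape=[0]_0011_   (P,0)→(P,1,→)
state=P head=1 tape=1[_]0011_   (P,_)→(S,0,→)
state=S head=2 tape=10[0]011_   (S,0)→(P,0,·)
state=P head=2 tape=10[0]011_   (P,0)→(P,1,→)
state=P head=3 tape=101[0]11_   (P,0)→(P,1,→)
state=P head=4 tape=1011[1]1_   (P,1)→(P,_,←)
state=P head=3 tape=101[1]_1_   (P,1)→(P,_,←)
state=P head=2 tape=10[1]__1_   (P,1)→(P,_,←)
state=P head=1 tape=1[0]___1_   (P,0)→(P,1,→)
state=P head=2 tape=11[_]__1_   (P,_)→(S,0,→)
state=S head=3 tape=110[_]_1_   (S,_)→(Q,1,·)
state=Q head=3 tape=110[1]_1_   (Q,1)→(P,0,←)
state=P head=2 tape=11[0]0_1_   (P,0)→(P,1,→)
state=P head=3 tape=111[0]_1_   (P,0)→(P,1,→)
state=P head=4 tape=1111[_]1_   (P,_)→(S,0,→)
state=S head=5 tape=11110[1]_   (S,1)→(Q,1,→)
state=Q head=6 tape=111101[_]
Cell 0 holds 1 when M halts.

1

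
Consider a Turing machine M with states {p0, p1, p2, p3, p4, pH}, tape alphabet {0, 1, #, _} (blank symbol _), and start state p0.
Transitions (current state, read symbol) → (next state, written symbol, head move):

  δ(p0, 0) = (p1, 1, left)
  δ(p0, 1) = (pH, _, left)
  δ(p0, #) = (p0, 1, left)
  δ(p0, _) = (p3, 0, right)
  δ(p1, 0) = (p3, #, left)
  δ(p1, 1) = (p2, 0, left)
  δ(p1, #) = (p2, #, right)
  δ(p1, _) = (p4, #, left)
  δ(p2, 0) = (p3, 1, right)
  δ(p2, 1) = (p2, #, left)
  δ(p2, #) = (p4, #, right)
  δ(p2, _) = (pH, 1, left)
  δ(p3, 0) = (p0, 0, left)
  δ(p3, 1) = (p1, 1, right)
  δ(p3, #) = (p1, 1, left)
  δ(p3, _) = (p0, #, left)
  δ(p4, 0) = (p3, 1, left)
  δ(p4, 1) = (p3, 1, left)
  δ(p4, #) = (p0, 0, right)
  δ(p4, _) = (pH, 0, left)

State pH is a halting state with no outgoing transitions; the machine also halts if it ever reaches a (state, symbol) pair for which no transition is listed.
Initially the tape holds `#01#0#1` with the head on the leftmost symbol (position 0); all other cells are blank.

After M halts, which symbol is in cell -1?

state=p0 head=0 tape=_[#]01#0#1   (p0,#)→(p0,1,left)
state=p0 head=-1 tape=[_]101#0#1   (p0,_)→(p3,0,right)
state=p3 head=0 tape=0[1]01#0#1   (p3,1)→(p1,1,right)
state=p1 head=1 tape=01[0]1#0#1   (p1,0)→(p3,#,left)
state=p3 head=0 tape=0[1]#1#0#1   (p3,1)→(p1,1,right)
state=p1 head=1 tape=01[#]1#0#1   (p1,#)→(p2,#,right)
state=p2 head=2 tape=01#[1]#0#1   (p2,1)→(p2,#,left)
state=p2 head=1 tape=01[#]##0#1   (p2,#)→(p4,#,right)
state=p4 head=2 tape=01#[#]#0#1   (p4,#)→(p0,0,right)
state=p0 head=3 tape=01#0[#]0#1   (p0,#)→(p0,1,left)
state=p0 head=2 tape=01#[0]10#1   (p0,0)→(p1,1,left)
state=p1 head=1 tape=01[#]110#1   (p1,#)→(p2,#,right)
state=p2 head=2 tape=01#[1]10#1   (p2,1)→(p2,#,left)
state=p2 head=1 tape=01[#]#10#1   (p2,#)→(p4,#,right)
state=p4 head=2 tape=01#[#]10#1   (p4,#)→(p0,0,right)
state=p0 head=3 tape=01#0[1]0#1   (p0,1)→(pH,_,left)
state=pH head=2 tape=01#[0]_0#1
Cell -1 holds 0 when M halts.

0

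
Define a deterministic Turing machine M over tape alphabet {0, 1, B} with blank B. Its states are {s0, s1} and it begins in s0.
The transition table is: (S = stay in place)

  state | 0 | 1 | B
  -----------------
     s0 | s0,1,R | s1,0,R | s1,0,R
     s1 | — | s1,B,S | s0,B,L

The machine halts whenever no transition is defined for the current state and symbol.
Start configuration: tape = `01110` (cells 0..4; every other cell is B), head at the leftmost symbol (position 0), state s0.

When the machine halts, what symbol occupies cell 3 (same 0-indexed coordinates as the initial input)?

0

s0 | [0]1110   read 0 → write 1, move R, go to s0
s0 | 1[1]110   read 1 → write 0, move R, go to s1
s1 | 10[1]10   read 1 → write B, move S, go to s1
s1 | 10[B]10   read B → write B, move L, go to s0
s0 | 1[0]B10   read 0 → write 1, move R, go to s0
s0 | 11[B]10   read B → write 0, move R, go to s1
s1 | 110[1]0   read 1 → write B, move S, go to s1
s1 | 110[B]0   read B → write B, move L, go to s0
s0 | 11[0]B0   read 0 → write 1, move R, go to s0
s0 | 111[B]0   read B → write 0, move R, go to s1
s1 | 1110[0]
Cell 3 holds 0 when M halts.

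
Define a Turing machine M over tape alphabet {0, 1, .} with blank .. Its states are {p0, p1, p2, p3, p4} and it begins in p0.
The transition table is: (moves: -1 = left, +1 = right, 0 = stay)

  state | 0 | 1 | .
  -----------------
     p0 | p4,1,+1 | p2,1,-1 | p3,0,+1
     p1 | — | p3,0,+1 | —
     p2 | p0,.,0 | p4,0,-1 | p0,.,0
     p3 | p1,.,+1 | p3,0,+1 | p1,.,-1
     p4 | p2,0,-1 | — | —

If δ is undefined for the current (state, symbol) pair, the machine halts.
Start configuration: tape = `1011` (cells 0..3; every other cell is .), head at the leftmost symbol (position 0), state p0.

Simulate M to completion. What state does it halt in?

p1

state=p0 head=0 tape=.[1]011.   (p0,1)→(p2,1,-1)
state=p2 head=-1 tape=[.]1011.   (p2,.)→(p0,.,0)
state=p0 head=-1 tape=[.]1011.   (p0,.)→(p3,0,+1)
state=p3 head=0 tape=0[1]011.   (p3,1)→(p3,0,+1)
state=p3 head=1 tape=00[0]11.   (p3,0)→(p1,.,+1)
state=p1 head=2 tape=00.[1]1.   (p1,1)→(p3,0,+1)
state=p3 head=3 tape=00.0[1].   (p3,1)→(p3,0,+1)
state=p3 head=4 tape=00.00[.]   (p3,.)→(p1,.,-1)
state=p1 head=3 tape=00.0[0].
No transition is defined for (p1, 0); M halts in state p1.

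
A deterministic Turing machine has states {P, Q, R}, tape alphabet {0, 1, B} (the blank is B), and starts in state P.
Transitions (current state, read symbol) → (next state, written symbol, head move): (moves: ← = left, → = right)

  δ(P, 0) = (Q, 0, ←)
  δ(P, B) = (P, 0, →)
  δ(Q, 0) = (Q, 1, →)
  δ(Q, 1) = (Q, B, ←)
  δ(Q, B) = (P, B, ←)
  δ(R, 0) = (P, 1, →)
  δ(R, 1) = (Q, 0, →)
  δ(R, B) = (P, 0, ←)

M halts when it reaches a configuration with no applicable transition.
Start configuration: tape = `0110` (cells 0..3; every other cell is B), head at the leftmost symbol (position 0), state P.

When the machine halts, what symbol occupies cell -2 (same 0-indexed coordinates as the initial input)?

P | BB[0]110   read 0 → write 0, move ←, go to Q
Q | B[B]0110   read B → write B, move ←, go to P
P | [B]B0110   read B → write 0, move →, go to P
P | 0[B]0110   read B → write 0, move →, go to P
P | 00[0]110   read 0 → write 0, move ←, go to Q
Q | 0[0]0110   read 0 → write 1, move →, go to Q
Q | 01[0]110   read 0 → write 1, move →, go to Q
Q | 011[1]10   read 1 → write B, move ←, go to Q
Q | 01[1]B10   read 1 → write B, move ←, go to Q
Q | 0[1]BB10   read 1 → write B, move ←, go to Q
Q | [0]BBB10   read 0 → write 1, move →, go to Q
Q | 1[B]BB10   read B → write B, move ←, go to P
P | [1]BBB10
Cell -2 holds 1 when M halts.

1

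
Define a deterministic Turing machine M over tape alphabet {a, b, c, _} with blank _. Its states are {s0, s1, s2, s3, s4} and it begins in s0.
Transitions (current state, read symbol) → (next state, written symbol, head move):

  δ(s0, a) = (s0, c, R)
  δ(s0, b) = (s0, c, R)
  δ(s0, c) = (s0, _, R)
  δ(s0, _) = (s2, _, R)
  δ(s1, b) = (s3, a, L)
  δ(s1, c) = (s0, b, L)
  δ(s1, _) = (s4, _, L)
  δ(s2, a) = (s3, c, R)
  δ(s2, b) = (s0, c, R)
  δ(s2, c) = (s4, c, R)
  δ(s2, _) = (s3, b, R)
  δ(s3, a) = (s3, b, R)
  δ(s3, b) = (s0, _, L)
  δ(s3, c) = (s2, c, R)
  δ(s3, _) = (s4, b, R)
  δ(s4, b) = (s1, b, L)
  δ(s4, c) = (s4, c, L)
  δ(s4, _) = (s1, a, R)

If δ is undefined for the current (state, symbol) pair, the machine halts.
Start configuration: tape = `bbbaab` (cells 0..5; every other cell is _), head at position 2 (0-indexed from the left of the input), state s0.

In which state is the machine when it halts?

s4

s0 | bb[b]aab_____   read b → write c, move R, go to s0
s0 | bbc[a]ab_____   read a → write c, move R, go to s0
s0 | bbcc[a]b_____   read a → write c, move R, go to s0
s0 | bbccc[b]_____   read b → write c, move R, go to s0
s0 | bbcccc[_]____   read _ → write _, move R, go to s2
s2 | bbcccc_[_]___   read _ → write b, move R, go to s3
s3 | bbcccc_b[_]__   read _ → write b, move R, go to s4
s4 | bbcccc_bb[_]_   read _ → write a, move R, go to s1
s1 | bbcccc_bba[_]   read _ → write _, move L, go to s4
s4 | bbcccc_bb[a]_
No transition is defined for (s4, a); M halts in state s4.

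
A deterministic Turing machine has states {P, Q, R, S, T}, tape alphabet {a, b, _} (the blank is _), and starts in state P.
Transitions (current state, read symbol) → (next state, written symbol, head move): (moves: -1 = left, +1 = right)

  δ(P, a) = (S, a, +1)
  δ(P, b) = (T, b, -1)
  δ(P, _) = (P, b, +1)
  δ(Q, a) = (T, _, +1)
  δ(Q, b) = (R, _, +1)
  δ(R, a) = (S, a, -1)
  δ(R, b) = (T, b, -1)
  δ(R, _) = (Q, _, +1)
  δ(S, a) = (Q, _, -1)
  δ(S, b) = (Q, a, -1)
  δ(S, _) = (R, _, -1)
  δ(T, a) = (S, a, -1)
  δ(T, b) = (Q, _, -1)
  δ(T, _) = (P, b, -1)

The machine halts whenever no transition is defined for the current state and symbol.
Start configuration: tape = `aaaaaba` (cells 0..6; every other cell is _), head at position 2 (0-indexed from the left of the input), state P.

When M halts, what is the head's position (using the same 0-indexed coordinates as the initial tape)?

-1

P | _aa[a]aaba   read a → write a, move +1, go to S
S | _aaa[a]aba   read a → write _, move -1, go to Q
Q | _aa[a]_aba   read a → write _, move +1, go to T
T | _aa_[_]aba   read _ → write b, move -1, go to P
P | _aa[_]baba   read _ → write b, move +1, go to P
P | _aab[b]aba   read b → write b, move -1, go to T
T | _aa[b]baba   read b → write _, move -1, go to Q
Q | _a[a]_baba   read a → write _, move +1, go to T
T | _a_[_]baba   read _ → write b, move -1, go to P
P | _a[_]bbaba   read _ → write b, move +1, go to P
P | _ab[b]baba   read b → write b, move -1, go to T
T | _a[b]bbaba   read b → write _, move -1, go to Q
Q | _[a]_bbaba   read a → write _, move +1, go to T
T | __[_]bbaba   read _ → write b, move -1, go to P
P | _[_]bbbaba   read _ → write b, move +1, go to P
P | _b[b]bbaba   read b → write b, move -1, go to T
T | _[b]bbbaba   read b → write _, move -1, go to Q
Q | [_]_bbbaba
At halt the head is at cell -1.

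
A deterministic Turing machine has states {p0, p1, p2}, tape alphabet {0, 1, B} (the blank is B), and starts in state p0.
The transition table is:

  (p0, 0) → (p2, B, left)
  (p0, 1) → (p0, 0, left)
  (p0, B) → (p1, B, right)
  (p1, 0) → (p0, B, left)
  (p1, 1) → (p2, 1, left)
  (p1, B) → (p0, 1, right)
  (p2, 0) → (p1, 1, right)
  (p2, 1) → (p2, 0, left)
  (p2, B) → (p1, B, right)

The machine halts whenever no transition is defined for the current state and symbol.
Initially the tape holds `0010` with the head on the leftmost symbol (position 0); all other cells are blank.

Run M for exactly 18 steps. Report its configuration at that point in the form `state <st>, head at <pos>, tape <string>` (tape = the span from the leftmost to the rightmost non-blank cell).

state p1, head at 2, tape 1B10

p0 | B[0]010   read 0 → write B, move left, go to p2
p2 | [B]B010   read B → write B, move right, go to p1
p1 | B[B]010   read B → write 1, move right, go to p0
p0 | B1[0]10   read 0 → write B, move left, go to p2
p2 | B[1]B10   read 1 → write 0, move left, go to p2
p2 | [B]0B10   read B → write B, move right, go to p1
p1 | B[0]B10   read 0 → write B, move left, go to p0
p0 | [B]BB10   read B → write B, move right, go to p1
p1 | B[B]B10   read B → write 1, move right, go to p0
p0 | B1[B]10   read B → write B, move right, go to p1
p1 | B1B[1]0   read 1 → write 1, move left, go to p2
p2 | B1[B]10   read B → write B, move right, go to p1
p1 | B1B[1]0   read 1 → write 1, move left, go to p2
p2 | B1[B]10   read B → write B, move right, go to p1
p1 | B1B[1]0   read 1 → write 1, move left, go to p2
p2 | B1[B]10   read B → write B, move right, go to p1
p1 | B1B[1]0   read 1 → write 1, move left, go to p2
p2 | B1[B]10   read B → write B, move right, go to p1
p1 | B1B[1]0
After 18 steps: state p1, head at 2, tape 1B10.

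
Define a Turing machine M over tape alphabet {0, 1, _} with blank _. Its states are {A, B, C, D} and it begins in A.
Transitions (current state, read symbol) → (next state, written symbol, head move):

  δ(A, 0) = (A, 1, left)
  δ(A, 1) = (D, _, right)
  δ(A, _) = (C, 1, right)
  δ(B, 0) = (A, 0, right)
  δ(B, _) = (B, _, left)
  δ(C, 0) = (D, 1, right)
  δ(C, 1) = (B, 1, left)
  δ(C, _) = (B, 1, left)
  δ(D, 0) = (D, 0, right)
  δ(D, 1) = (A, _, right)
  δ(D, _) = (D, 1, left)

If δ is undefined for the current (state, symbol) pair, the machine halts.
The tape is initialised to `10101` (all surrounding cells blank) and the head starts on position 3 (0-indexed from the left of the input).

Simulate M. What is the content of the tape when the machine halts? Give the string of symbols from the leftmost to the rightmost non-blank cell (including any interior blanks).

10_____11

state=A head=3 tape=101[0]1____   (A,0)→(A,1,left)
state=A head=2 tape=10[1]11____   (A,1)→(D,_,right)
state=D head=3 tape=10_[1]1____   (D,1)→(A,_,right)
state=A head=4 tape=10__[1]____   (A,1)→(D,_,right)
state=D head=5 tape=10___[_]___   (D,_)→(D,1,left)
state=D head=4 tape=10__[_]1___   (D,_)→(D,1,left)
state=D head=3 tape=10_[_]11___   (D,_)→(D,1,left)
state=D head=2 tape=10[_]111___   (D,_)→(D,1,left)
state=D head=1 tape=1[0]1111___   (D,0)→(D,0,right)
state=D head=2 tape=10[1]111___   (D,1)→(A,_,right)
state=A head=3 tape=10_[1]11___   (A,1)→(D,_,right)
state=D head=4 tape=10__[1]1___   (D,1)→(A,_,right)
state=A head=5 tape=10___[1]___   (A,1)→(D,_,right)
state=D head=6 tape=10____[_]__   (D,_)→(D,1,left)
state=D head=5 tape=10___[_]1__   (D,_)→(D,1,left)
state=D head=4 tape=10__[_]11__   (D,_)→(D,1,left)
state=D head=3 tape=10_[_]111__   (D,_)→(D,1,left)
state=D head=2 tape=10[_]1111__   (D,_)→(D,1,left)
state=D head=1 tape=1[0]11111__   (D,0)→(D,0,right)
state=D head=2 tape=10[1]1111__   (D,1)→(A,_,right)
state=A head=3 tape=10_[1]111__   (A,1)→(D,_,right)
state=D head=4 tape=10__[1]11__   (D,1)→(A,_,right)
state=A head=5 tape=10___[1]1__   (A,1)→(D,_,right)
state=D head=6 tape=10____[1]__   (D,1)→(A,_,right)
state=A head=7 tape=10_____[_]_   (A,_)→(C,1,right)
state=C head=8 tape=10_____1[_]   (C,_)→(B,1,left)
state=B head=7 tape=10_____[1]1
The non-blank tape span at halt is 10_____11.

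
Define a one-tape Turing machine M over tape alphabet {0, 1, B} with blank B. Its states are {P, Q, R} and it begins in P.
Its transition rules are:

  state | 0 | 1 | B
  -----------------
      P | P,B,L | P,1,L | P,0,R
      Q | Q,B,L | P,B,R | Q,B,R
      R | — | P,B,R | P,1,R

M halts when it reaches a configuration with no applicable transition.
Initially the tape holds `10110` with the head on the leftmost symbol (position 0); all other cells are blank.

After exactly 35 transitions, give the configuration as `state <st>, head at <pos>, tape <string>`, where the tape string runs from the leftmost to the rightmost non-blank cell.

state=P head=0 tape=BBBBB[1]0110   (P,1)→(P,1,L)
state=P head=-1 tape=BBBB[B]10110   (P,B)→(P,0,R)
state=P head=0 tape=BBBB0[1]0110   (P,1)→(P,1,L)
state=P head=-1 tape=BBBB[0]10110   (P,0)→(P,B,L)
state=P head=-2 tape=BBB[B]B10110   (P,B)→(P,0,R)
state=P head=-1 tape=BBB0[B]10110   (P,B)→(P,0,R)
state=P head=0 tape=BBB00[1]0110   (P,1)→(P,1,L)
state=P head=-1 tape=BBB0[0]10110   (P,0)→(P,B,L)
state=P head=-2 tape=BBB[0]B10110   (P,0)→(P,B,L)
state=P head=-3 tape=BB[B]BB10110   (P,B)→(P,0,R)
state=P head=-2 tape=BB0[B]B10110   (P,B)→(P,0,R)
state=P head=-1 tape=BB00[B]10110   (P,B)→(P,0,R)
state=P head=0 tape=BB000[1]0110   (P,1)→(P,1,L)
state=P head=-1 tape=BB00[0]10110   (P,0)→(P,B,L)
state=P head=-2 tape=BB0[0]B10110   (P,0)→(P,B,L)
state=P head=-3 tape=BB[0]BB10110   (P,0)→(P,B,L)
state=P head=-4 tape=B[B]BBB10110   (P,B)→(P,0,R)
state=P head=-3 tape=B0[B]BB10110   (P,B)→(P,0,R)
state=P head=-2 tape=B00[B]B10110   (P,B)→(P,0,R)
state=P head=-1 tape=B000[B]10110   (P,B)→(P,0,R)
state=P head=0 tape=B0000[1]0110   (P,1)→(P,1,L)
state=P head=-1 tape=B000[0]10110   (P,0)→(P,B,L)
state=P head=-2 tape=B00[0]B10110   (P,0)→(P,B,L)
state=P head=-3 tape=B0[0]BB10110   (P,0)→(P,B,L)
state=P head=-4 tape=B[0]BBB10110   (P,0)→(P,B,L)
state=P head=-5 tape=[B]BBBB10110   (P,B)→(P,0,R)
state=P head=-4 tape=0[B]BBB10110   (P,B)→(P,0,R)
state=P head=-3 tape=00[B]BB10110   (P,B)→(P,0,R)
state=P head=-2 tape=000[B]B10110   (P,B)→(P,0,R)
state=P head=-1 tape=0000[B]10110   (P,B)→(P,0,R)
state=P head=0 tape=00000[1]0110   (P,1)→(P,1,L)
state=P head=-1 tape=0000[0]10110   (P,0)→(P,B,L)
state=P head=-2 tape=000[0]B10110   (P,0)→(P,B,L)
state=P head=-3 tape=00[0]BB10110   (P,0)→(P,B,L)
state=P head=-4 tape=0[0]BBB10110   (P,0)→(P,B,L)
state=P head=-5 tape=[0]BBBB10110
After 35 steps: state P, head at -5, tape 0BBBB10110.

state P, head at -5, tape 0BBBB10110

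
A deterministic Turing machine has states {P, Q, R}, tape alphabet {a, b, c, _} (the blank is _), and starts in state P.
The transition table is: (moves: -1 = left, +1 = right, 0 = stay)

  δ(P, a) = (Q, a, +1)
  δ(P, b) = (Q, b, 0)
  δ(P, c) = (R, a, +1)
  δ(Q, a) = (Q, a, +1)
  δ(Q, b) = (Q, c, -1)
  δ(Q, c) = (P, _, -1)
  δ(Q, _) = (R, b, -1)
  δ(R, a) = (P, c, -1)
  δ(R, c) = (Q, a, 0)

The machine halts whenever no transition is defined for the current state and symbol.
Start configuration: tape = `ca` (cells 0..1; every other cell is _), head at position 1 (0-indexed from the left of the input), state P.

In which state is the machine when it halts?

P

P | _c[a]_   read a → write a, move +1, go to Q
Q | _ca[_]   read _ → write b, move -1, go to R
R | _c[a]b   read a → write c, move -1, go to P
P | _[c]cb   read c → write a, move +1, go to R
R | _a[c]b   read c → write a, move 0, go to Q
Q | _a[a]b   read a → write a, move +1, go to Q
Q | _aa[b]   read b → write c, move -1, go to Q
Q | _a[a]c   read a → write a, move +1, go to Q
Q | _aa[c]   read c → write _, move -1, go to P
P | _a[a]_   read a → write a, move +1, go to Q
Q | _aa[_]   read _ → write b, move -1, go to R
R | _a[a]b   read a → write c, move -1, go to P
P | _[a]cb   read a → write a, move +1, go to Q
Q | _a[c]b   read c → write _, move -1, go to P
P | _[a]_b   read a → write a, move +1, go to Q
Q | _a[_]b   read _ → write b, move -1, go to R
R | _[a]bb   read a → write c, move -1, go to P
P | [_]cbb
No transition is defined for (P, _); M halts in state P.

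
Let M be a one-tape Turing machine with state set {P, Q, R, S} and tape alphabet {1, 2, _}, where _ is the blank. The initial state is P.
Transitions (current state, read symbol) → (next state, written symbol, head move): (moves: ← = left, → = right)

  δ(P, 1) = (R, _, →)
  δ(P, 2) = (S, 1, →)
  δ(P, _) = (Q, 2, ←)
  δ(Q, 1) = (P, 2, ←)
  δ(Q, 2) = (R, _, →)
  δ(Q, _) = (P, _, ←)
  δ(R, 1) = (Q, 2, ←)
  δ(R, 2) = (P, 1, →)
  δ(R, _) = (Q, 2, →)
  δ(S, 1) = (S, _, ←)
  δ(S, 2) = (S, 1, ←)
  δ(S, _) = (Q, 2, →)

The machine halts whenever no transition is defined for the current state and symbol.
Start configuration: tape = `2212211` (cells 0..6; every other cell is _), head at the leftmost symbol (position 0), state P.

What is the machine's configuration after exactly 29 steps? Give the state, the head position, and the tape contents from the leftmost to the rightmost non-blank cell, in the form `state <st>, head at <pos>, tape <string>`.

state=P head=0 tape=___[2]212211   (P,2)→(S,1,→)
state=S head=1 tape=___1[2]12211   (S,2)→(S,1,←)
state=S head=0 tape=___[1]112211   (S,1)→(S,_,←)
state=S head=-1 tape=__[_]_112211   (S,_)→(Q,2,→)
state=Q head=0 tape=__2[_]112211   (Q,_)→(P,_,←)
state=P head=-1 tape=__[2]_112211   (P,2)→(S,1,→)
state=S head=0 tape=__1[_]112211   (S,_)→(Q,2,→)
state=Q head=1 tape=__12[1]12211   (Q,1)→(P,2,←)
state=P head=0 tape=__1[2]212211   (P,2)→(S,1,→)
state=S head=1 tape=__11[2]12211   (S,2)→(S,1,←)
state=S head=0 tape=__1[1]112211   (S,1)→(S,_,←)
state=S head=-1 tape=__[1]_112211   (S,1)→(S,_,←)
state=S head=-2 tape=_[_]__112211   (S,_)→(Q,2,→)
state=Q head=-1 tape=_2[_]_112211   (Q,_)→(P,_,←)
state=P head=-2 tape=_[2]__112211   (P,2)→(S,1,→)
state=S head=-1 tape=_1[_]_112211   (S,_)→(Q,2,→)
state=Q head=0 tape=_12[_]112211   (Q,_)→(P,_,←)
state=P head=-1 tape=_1[2]_112211   (P,2)→(S,1,→)
state=S head=0 tape=_11[_]112211   (S,_)→(Q,2,→)
state=Q head=1 tape=_112[1]12211   (Q,1)→(P,2,←)
state=P head=0 tape=_11[2]212211   (P,2)→(S,1,→)
state=S head=1 tape=_111[2]12211   (S,2)→(S,1,←)
state=S head=0 tape=_11[1]112211   (S,1)→(S,_,←)
state=S head=-1 tape=_1[1]_112211   (S,1)→(S,_,←)
state=S head=-2 tape=_[1]__112211   (S,1)→(S,_,←)
state=S head=-3 tape=[_]___112211   (S,_)→(Q,2,→)
state=Q head=-2 tape=2[_]__112211   (Q,_)→(P,_,←)
state=P head=-3 tape=[2]___112211   (P,2)→(S,1,→)
state=S head=-2 tape=1[_]__112211   (S,_)→(Q,2,→)
state=Q head=-1 tape=12[_]_112211
After 29 steps: state Q, head at -1, tape 12__112211.

state Q, head at -1, tape 12__112211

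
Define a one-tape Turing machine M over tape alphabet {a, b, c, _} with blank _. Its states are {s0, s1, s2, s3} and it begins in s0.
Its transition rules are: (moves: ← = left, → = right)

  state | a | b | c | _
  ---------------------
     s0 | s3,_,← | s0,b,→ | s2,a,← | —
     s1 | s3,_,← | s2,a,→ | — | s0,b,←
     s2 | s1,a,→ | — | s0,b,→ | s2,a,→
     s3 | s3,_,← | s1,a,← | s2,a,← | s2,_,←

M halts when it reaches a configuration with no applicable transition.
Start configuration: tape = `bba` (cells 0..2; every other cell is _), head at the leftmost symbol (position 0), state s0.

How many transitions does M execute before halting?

14

s0 | __[b]ba   read b → write b, move →, go to s0
s0 | __b[b]a   read b → write b, move →, go to s0
s0 | __bb[a]   read a → write _, move ←, go to s3
s3 | __b[b]_   read b → write a, move ←, go to s1
s1 | __[b]a_   read b → write a, move →, go to s2
s2 | __a[a]_   read a → write a, move →, go to s1
s1 | __aa[_]   read _ → write b, move ←, go to s0
s0 | __a[a]b   read a → write _, move ←, go to s3
s3 | __[a]_b   read a → write _, move ←, go to s3
s3 | _[_]__b   read _ → write _, move ←, go to s2
s2 | [_]___b   read _ → write a, move →, go to s2
s2 | a[_]__b   read _ → write a, move →, go to s2
s2 | aa[_]_b   read _ → write a, move →, go to s2
s2 | aaa[_]b   read _ → write a, move →, go to s2
s2 | aaaa[b]
M halts after 14 transitions.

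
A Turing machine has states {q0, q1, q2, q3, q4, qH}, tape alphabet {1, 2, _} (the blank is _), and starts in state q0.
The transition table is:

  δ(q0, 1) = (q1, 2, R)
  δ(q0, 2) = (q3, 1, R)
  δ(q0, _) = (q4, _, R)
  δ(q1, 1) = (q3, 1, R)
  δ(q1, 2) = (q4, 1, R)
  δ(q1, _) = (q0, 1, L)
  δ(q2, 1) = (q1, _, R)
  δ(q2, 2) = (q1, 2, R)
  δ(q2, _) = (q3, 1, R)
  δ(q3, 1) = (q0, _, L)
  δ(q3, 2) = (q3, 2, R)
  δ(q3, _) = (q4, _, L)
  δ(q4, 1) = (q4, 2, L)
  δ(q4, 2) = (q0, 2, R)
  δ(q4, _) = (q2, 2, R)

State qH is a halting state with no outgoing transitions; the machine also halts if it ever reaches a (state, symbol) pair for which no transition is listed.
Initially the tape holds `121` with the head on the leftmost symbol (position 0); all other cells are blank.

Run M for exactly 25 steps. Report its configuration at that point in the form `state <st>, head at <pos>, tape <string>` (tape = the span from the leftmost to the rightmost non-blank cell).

q0 | [1]21____   read 1 → write 2, move R, go to q1
q1 | 2[2]1____   read 2 → write 1, move R, go to q4
q4 | 21[1]____   read 1 → write 2, move L, go to q4
q4 | 2[1]2____   read 1 → write 2, move L, go to q4
q4 | [2]22____   read 2 → write 2, move R, go to q0
q0 | 2[2]2____   read 2 → write 1, move R, go to q3
q3 | 21[2]____   read 2 → write 2, move R, go to q3
q3 | 212[_]___   read _ → write _, move L, go to q4
q4 | 21[2]____   read 2 → write 2, move R, go to q0
q0 | 212[_]___   read _ → write _, move R, go to q4
q4 | 212_[_]__   read _ → write 2, move R, go to q2
q2 | 212_2[_]_   read _ → write 1, move R, go to q3
q3 | 212_21[_]   read _ → write _, move L, go to q4
q4 | 212_2[1]_   read 1 → write 2, move L, go to q4
q4 | 212_[2]2_   read 2 → write 2, move R, go to q0
q0 | 212_2[2]_   read 2 → write 1, move R, go to q3
q3 | 212_21[_]   read _ → write _, move L, go to q4
q4 | 212_2[1]_   read 1 → write 2, move L, go to q4
q4 | 212_[2]2_   read 2 → write 2, move R, go to q0
q0 | 212_2[2]_   read 2 → write 1, move R, go to q3
q3 | 212_21[_]   read _ → write _, move L, go to q4
q4 | 212_2[1]_   read 1 → write 2, move L, go to q4
q4 | 212_[2]2_   read 2 → write 2, move R, go to q0
q0 | 212_2[2]_   read 2 → write 1, move R, go to q3
q3 | 212_21[_]   read _ → write _, move L, go to q4
q4 | 212_2[1]_
After 25 steps: state q4, head at 5, tape 212_21.

state q4, head at 5, tape 212_21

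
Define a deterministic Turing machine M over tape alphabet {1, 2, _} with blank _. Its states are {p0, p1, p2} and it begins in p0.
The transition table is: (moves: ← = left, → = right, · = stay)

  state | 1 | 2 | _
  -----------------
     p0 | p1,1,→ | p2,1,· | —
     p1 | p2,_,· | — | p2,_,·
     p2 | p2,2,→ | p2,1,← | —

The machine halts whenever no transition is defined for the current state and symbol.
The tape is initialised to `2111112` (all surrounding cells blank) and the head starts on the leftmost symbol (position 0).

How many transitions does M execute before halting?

14

state=p0 head=0 tape=_[2]111112   (p0,2)→(p2,1,·)
state=p2 head=0 tape=_[1]111112   (p2,1)→(p2,2,→)
state=p2 head=1 tape=_2[1]11112   (p2,1)→(p2,2,→)
state=p2 head=2 tape=_22[1]1112   (p2,1)→(p2,2,→)
state=p2 head=3 tape=_222[1]112   (p2,1)→(p2,2,→)
state=p2 head=4 tape=_2222[1]12   (p2,1)→(p2,2,→)
state=p2 head=5 tape=_22222[1]2   (p2,1)→(p2,2,→)
state=p2 head=6 tape=_222222[2]   (p2,2)→(p2,1,←)
state=p2 head=5 tape=_22222[2]1   (p2,2)→(p2,1,←)
state=p2 head=4 tape=_2222[2]11   (p2,2)→(p2,1,←)
state=p2 head=3 tape=_222[2]111   (p2,2)→(p2,1,←)
state=p2 head=2 tape=_22[2]1111   (p2,2)→(p2,1,←)
state=p2 head=1 tape=_2[2]11111   (p2,2)→(p2,1,←)
state=p2 head=0 tape=_[2]111111   (p2,2)→(p2,1,←)
state=p2 head=-1 tape=[_]1111111
M halts after 14 transitions.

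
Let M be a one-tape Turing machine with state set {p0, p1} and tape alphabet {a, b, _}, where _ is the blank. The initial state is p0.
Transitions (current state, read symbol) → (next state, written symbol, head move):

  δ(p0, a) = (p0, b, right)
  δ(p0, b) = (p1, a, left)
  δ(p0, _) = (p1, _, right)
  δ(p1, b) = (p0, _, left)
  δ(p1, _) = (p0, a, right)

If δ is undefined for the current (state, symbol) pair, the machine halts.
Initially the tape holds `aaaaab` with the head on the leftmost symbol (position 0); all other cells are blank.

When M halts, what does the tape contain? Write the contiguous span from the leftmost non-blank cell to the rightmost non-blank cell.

ab_a_a

p0 | _[a]aaaab   read a → write b, move right, go to p0
p0 | _b[a]aaab   read a → write b, move right, go to p0
p0 | _bb[a]aab   read a → write b, move right, go to p0
p0 | _bbb[a]ab   read a → write b, move right, go to p0
p0 | _bbbb[a]b   read a → write b, move right, go to p0
p0 | _bbbbb[b]   read b → write a, move left, go to p1
p1 | _bbbb[b]a   read b → write _, move left, go to p0
p0 | _bbb[b]_a   read b → write a, move left, go to p1
p1 | _bb[b]a_a   read b → write _, move left, go to p0
p0 | _b[b]_a_a   read b → write a, move left, go to p1
p1 | _[b]a_a_a   read b → write _, move left, go to p0
p0 | [_]_a_a_a   read _ → write _, move right, go to p1
p1 | _[_]a_a_a   read _ → write a, move right, go to p0
p0 | _a[a]_a_a   read a → write b, move right, go to p0
p0 | _ab[_]a_a   read _ → write _, move right, go to p1
p1 | _ab_[a]_a
The non-blank tape span at halt is ab_a_a.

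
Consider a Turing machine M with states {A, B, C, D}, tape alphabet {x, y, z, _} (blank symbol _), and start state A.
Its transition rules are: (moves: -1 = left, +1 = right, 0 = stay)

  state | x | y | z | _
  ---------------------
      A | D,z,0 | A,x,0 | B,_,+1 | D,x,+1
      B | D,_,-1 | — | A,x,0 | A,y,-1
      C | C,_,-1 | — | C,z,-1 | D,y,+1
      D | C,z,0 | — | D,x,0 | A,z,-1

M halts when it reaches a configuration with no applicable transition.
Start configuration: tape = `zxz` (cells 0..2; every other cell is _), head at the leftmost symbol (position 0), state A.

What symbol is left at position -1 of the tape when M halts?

z

state=A head=0 tape=___[z]xz   (A,z)→(B,_,+1)
state=B head=1 tape=____[x]z   (B,x)→(D,_,-1)
state=D head=0 tape=___[_]_z   (D,_)→(A,z,-1)
state=A head=-1 tape=__[_]z_z   (A,_)→(D,x,+1)
state=D head=0 tape=__x[z]_z   (D,z)→(D,x,0)
state=D head=0 tape=__x[x]_z   (D,x)→(C,z,0)
state=C head=0 tape=__x[z]_z   (C,z)→(C,z,-1)
state=C head=-1 tape=__[x]z_z   (C,x)→(C,_,-1)
state=C head=-2 tape=_[_]_z_z   (C,_)→(D,y,+1)
state=D head=-1 tape=_y[_]z_z   (D,_)→(A,z,-1)
state=A head=-2 tape=_[y]zz_z   (A,y)→(A,x,0)
state=A head=-2 tape=_[x]zz_z   (A,x)→(D,z,0)
state=D head=-2 tape=_[z]zz_z   (D,z)→(D,x,0)
state=D head=-2 tape=_[x]zz_z   (D,x)→(C,z,0)
state=C head=-2 tape=_[z]zz_z   (C,z)→(C,z,-1)
state=C head=-3 tape=[_]zzz_z   (C,_)→(D,y,+1)
state=D head=-2 tape=y[z]zz_z   (D,z)→(D,x,0)
state=D head=-2 tape=y[x]zz_z   (D,x)→(C,z,0)
state=C head=-2 tape=y[z]zz_z   (C,z)→(C,z,-1)
state=C head=-3 tape=[y]zzz_z
Cell -1 holds z when M halts.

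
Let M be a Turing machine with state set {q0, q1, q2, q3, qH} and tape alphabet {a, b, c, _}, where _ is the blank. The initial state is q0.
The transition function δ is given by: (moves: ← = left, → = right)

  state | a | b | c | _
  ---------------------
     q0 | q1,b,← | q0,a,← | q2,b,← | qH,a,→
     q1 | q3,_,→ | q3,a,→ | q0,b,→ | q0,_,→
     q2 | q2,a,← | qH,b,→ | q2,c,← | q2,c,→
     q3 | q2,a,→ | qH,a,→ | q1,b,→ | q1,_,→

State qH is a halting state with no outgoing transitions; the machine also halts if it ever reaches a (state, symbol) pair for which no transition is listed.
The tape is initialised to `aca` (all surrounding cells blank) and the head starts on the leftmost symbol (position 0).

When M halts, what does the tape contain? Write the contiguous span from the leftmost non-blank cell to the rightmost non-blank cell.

aaca

state=q0 head=0 tape=_[a]ca   (q0,a)→(q1,b,←)
state=q1 head=-1 tape=[_]bca   (q1,_)→(q0,_,→)
state=q0 head=0 tape=_[b]ca   (q0,b)→(q0,a,←)
state=q0 head=-1 tape=[_]aca   (q0,_)→(qH,a,→)
state=qH head=0 tape=a[a]ca
The non-blank tape span at halt is aaca.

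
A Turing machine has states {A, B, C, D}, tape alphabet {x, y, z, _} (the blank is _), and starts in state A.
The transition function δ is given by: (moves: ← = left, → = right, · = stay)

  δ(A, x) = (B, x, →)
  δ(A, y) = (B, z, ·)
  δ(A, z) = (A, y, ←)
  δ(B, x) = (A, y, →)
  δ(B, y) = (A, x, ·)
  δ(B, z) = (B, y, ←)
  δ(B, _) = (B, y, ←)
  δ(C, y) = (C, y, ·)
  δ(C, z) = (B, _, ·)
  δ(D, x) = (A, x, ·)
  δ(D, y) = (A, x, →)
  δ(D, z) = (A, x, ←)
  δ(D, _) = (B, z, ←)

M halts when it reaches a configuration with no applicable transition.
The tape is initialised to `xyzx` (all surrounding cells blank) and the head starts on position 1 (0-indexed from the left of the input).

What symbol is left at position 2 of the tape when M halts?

x

state=A head=1 tape=x[y]zx_   (A,y)→(B,z,·)
state=B head=1 tape=x[z]zx_   (B,z)→(B,y,←)
state=B head=0 tape=[x]yzx_   (B,x)→(A,y,→)
state=A head=1 tape=y[y]zx_   (A,y)→(B,z,·)
state=B head=1 tape=y[z]zx_   (B,z)→(B,y,←)
state=B head=0 tape=[y]yzx_   (B,y)→(A,x,·)
state=A head=0 tape=[x]yzx_   (A,x)→(B,x,→)
state=B head=1 tape=x[y]zx_   (B,y)→(A,x,·)
state=A head=1 tape=x[x]zx_   (A,x)→(B,x,→)
state=B head=2 tape=xx[z]x_   (B,z)→(B,y,←)
state=B head=1 tape=x[x]yx_   (B,x)→(A,y,→)
state=A head=2 tape=xy[y]x_   (A,y)→(B,z,·)
state=B head=2 tape=xy[z]x_   (B,z)→(B,y,←)
state=B head=1 tape=x[y]yx_   (B,y)→(A,x,·)
state=A head=1 tape=x[x]yx_   (A,x)→(B,x,→)
state=B head=2 tape=xx[y]x_   (B,y)→(A,x,·)
state=A head=2 tape=xx[x]x_   (A,x)→(B,x,→)
state=B head=3 tape=xxx[x]_   (B,x)→(A,y,→)
state=A head=4 tape=xxxy[_]
Cell 2 holds x when M halts.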